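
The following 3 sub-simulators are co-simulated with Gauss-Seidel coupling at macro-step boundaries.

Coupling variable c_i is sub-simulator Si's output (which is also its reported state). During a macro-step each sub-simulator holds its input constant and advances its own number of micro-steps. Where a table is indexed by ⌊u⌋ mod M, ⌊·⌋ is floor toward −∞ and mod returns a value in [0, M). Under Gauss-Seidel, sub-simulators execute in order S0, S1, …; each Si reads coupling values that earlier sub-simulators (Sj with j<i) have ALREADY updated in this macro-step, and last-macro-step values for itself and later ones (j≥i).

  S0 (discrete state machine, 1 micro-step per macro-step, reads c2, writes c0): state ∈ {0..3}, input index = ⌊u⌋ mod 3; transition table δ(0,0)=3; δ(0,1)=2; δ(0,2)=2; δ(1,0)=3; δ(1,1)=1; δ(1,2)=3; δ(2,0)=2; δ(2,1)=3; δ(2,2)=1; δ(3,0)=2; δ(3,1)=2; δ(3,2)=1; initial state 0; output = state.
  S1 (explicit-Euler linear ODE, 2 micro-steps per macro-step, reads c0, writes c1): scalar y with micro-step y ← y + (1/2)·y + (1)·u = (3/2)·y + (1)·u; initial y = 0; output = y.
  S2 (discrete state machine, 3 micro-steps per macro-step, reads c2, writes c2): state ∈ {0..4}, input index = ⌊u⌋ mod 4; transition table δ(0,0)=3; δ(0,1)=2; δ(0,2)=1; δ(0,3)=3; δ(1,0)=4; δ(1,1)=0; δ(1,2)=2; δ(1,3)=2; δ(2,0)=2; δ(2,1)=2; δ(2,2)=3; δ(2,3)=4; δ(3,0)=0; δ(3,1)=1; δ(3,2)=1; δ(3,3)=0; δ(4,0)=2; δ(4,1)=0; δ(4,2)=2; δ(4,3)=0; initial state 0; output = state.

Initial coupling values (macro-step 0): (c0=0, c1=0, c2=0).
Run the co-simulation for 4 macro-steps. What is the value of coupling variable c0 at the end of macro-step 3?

macro 1: S0 reads c2=0 → after 1×micro: 3; S1 reads c0=3 → after 2×micro: 15/2; S2 reads c2=0 → after 3×micro: 3 ⇒ (c0=3, c1=15/2, c2=3)
macro 2: S0 reads c2=3 → after 1×micro: 2; S1 reads c0=2 → after 2×micro: 175/8; S2 reads c2=3 → after 3×micro: 0 ⇒ (c0=2, c1=175/8, c2=0)
macro 3: S0 reads c2=0 → after 1×micro: 2; S1 reads c0=2 → after 2×micro: 1735/32; S2 reads c2=0 → after 3×micro: 3 ⇒ (c0=2, c1=1735/32, c2=3)
macro 4: S0 reads c2=3 → after 1×micro: 2; S1 reads c0=2 → after 2×micro: 16255/128; S2 reads c2=3 → after 3×micro: 0 ⇒ (c0=2, c1=16255/128, c2=0)

c0 at macro-step 3 = 2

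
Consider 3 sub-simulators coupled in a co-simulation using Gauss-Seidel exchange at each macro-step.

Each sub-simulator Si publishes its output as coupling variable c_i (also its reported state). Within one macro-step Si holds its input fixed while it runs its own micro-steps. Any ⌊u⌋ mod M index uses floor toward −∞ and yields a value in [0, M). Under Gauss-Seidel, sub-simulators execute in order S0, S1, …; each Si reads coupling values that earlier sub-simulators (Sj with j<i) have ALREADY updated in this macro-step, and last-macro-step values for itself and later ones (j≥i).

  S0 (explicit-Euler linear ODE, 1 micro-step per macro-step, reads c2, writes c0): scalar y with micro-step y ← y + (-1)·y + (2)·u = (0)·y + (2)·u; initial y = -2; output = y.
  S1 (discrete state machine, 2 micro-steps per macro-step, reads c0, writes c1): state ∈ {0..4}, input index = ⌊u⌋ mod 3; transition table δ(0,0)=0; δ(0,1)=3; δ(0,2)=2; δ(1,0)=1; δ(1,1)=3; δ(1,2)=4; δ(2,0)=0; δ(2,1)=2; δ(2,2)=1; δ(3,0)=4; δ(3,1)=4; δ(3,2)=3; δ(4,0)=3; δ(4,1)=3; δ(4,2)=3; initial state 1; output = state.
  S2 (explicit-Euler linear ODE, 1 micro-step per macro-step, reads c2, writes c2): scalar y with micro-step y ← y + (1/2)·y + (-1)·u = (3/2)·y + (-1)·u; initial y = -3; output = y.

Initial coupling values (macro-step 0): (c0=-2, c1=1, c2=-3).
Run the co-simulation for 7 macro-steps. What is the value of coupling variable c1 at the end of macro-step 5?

c1 at macro-step 5 = 3

macro 1: S0 reads c2=-3 → after 1×micro: -6; S1 reads c0=-6 → after 2×micro: 1; S2 reads c2=-3 → after 1×micro: -3/2 ⇒ (c0=-6, c1=1, c2=-3/2)
macro 2: S0 reads c2=-3/2 → after 1×micro: -3; S1 reads c0=-3 → after 2×micro: 1; S2 reads c2=-3/2 → after 1×micro: -3/4 ⇒ (c0=-3, c1=1, c2=-3/4)
macro 3: S0 reads c2=-3/4 → after 1×micro: -3/2; S1 reads c0=-3/2 → after 2×micro: 4; S2 reads c2=-3/4 → after 1×micro: -3/8 ⇒ (c0=-3/2, c1=4, c2=-3/8)
macro 4: S0 reads c2=-3/8 → after 1×micro: -3/4; S1 reads c0=-3/4 → after 2×micro: 3; S2 reads c2=-3/8 → after 1×micro: -3/16 ⇒ (c0=-3/4, c1=3, c2=-3/16)
macro 5: S0 reads c2=-3/16 → after 1×micro: -3/8; S1 reads c0=-3/8 → after 2×micro: 3; S2 reads c2=-3/16 → after 1×micro: -3/32 ⇒ (c0=-3/8, c1=3, c2=-3/32)
macro 6: S0 reads c2=-3/32 → after 1×micro: -3/16; S1 reads c0=-3/16 → after 2×micro: 3; S2 reads c2=-3/32 → after 1×micro: -3/64 ⇒ (c0=-3/16, c1=3, c2=-3/64)
macro 7: S0 reads c2=-3/64 → after 1×micro: -3/32; S1 reads c0=-3/32 → after 2×micro: 3; S2 reads c2=-3/64 → after 1×micro: -3/128 ⇒ (c0=-3/32, c1=3, c2=-3/128)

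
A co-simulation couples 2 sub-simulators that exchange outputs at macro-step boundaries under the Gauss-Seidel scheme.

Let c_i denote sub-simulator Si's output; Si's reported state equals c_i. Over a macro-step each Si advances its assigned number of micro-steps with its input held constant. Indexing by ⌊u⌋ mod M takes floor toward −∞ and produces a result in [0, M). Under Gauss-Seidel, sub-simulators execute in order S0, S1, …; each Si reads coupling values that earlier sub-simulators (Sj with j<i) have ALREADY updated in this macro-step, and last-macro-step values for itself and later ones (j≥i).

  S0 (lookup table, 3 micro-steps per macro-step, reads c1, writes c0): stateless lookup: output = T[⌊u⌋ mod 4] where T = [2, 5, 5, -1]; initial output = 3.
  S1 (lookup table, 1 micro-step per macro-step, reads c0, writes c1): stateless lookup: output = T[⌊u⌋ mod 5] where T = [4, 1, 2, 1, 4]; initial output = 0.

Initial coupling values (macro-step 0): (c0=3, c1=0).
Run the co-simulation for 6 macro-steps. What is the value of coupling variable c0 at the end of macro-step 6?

macro 1: S0 reads c1=0 → after 3×micro: 2; S1 reads c0=2 → after 1×micro: 2 ⇒ (c0=2, c1=2)
macro 2: S0 reads c1=2 → after 3×micro: 5; S1 reads c0=5 → after 1×micro: 4 ⇒ (c0=5, c1=4)
macro 3: S0 reads c1=4 → after 3×micro: 2; S1 reads c0=2 → after 1×micro: 2 ⇒ (c0=2, c1=2)
macro 4: S0 reads c1=2 → after 3×micro: 5; S1 reads c0=5 → after 1×micro: 4 ⇒ (c0=5, c1=4)
macro 5: S0 reads c1=4 → after 3×micro: 2; S1 reads c0=2 → after 1×micro: 2 ⇒ (c0=2, c1=2)
macro 6: S0 reads c1=2 → after 3×micro: 5; S1 reads c0=5 → after 1×micro: 4 ⇒ (c0=5, c1=4)

c0 at macro-step 6 = 5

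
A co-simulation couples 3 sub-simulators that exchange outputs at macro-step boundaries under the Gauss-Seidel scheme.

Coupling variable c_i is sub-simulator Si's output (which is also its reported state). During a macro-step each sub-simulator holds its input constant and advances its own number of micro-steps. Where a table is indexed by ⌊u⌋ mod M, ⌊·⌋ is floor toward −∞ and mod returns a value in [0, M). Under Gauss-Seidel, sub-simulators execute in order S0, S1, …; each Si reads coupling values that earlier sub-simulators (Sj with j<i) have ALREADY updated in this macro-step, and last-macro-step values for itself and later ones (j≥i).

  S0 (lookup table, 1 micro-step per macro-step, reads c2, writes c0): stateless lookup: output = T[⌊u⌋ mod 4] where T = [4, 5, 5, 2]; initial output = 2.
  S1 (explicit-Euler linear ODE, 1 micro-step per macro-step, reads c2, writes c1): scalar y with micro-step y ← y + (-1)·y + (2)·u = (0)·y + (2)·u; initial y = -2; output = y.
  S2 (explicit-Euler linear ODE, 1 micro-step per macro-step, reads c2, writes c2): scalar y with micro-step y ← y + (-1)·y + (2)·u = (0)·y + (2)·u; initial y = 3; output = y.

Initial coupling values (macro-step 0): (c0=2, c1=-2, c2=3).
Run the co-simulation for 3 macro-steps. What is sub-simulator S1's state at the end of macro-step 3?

S1 state at macro-step 3 = 24

macro 1: S0 reads c2=3 → after 1×micro: 2; S1 reads c2=3 → after 1×micro: 6; S2 reads c2=3 → after 1×micro: 6 ⇒ (c0=2, c1=6, c2=6)
macro 2: S0 reads c2=6 → after 1×micro: 5; S1 reads c2=6 → after 1×micro: 12; S2 reads c2=6 → after 1×micro: 12 ⇒ (c0=5, c1=12, c2=12)
macro 3: S0 reads c2=12 → after 1×micro: 4; S1 reads c2=12 → after 1×micro: 24; S2 reads c2=12 → after 1×micro: 24 ⇒ (c0=4, c1=24, c2=24)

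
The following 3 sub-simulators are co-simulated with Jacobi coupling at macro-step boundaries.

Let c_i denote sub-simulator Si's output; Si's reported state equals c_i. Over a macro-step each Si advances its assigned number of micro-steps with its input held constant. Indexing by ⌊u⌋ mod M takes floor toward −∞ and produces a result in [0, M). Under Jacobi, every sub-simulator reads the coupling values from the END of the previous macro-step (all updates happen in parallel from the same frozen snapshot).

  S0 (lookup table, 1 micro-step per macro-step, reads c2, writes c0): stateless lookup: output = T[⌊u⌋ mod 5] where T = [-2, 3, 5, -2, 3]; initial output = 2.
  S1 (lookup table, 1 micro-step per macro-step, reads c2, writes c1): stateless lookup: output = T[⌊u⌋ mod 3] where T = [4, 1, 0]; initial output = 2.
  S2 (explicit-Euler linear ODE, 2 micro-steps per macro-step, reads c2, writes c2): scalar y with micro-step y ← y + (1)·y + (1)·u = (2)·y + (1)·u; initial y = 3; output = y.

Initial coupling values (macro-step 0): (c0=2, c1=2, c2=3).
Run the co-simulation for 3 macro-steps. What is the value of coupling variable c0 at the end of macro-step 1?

macro 1: S0 reads c2=3 → after 1×micro: -2; S1 reads c2=3 → after 1×micro: 4; S2 reads c2=3 → after 2×micro: 21 ⇒ (c0=-2, c1=4, c2=21)
macro 2: S0 reads c2=21 → after 1×micro: 3; S1 reads c2=21 → after 1×micro: 4; S2 reads c2=21 → after 2×micro: 147 ⇒ (c0=3, c1=4, c2=147)
macro 3: S0 reads c2=147 → after 1×micro: 5; S1 reads c2=147 → after 1×micro: 4; S2 reads c2=147 → after 2×micro: 1029 ⇒ (c0=5, c1=4, c2=1029)

c0 at macro-step 1 = -2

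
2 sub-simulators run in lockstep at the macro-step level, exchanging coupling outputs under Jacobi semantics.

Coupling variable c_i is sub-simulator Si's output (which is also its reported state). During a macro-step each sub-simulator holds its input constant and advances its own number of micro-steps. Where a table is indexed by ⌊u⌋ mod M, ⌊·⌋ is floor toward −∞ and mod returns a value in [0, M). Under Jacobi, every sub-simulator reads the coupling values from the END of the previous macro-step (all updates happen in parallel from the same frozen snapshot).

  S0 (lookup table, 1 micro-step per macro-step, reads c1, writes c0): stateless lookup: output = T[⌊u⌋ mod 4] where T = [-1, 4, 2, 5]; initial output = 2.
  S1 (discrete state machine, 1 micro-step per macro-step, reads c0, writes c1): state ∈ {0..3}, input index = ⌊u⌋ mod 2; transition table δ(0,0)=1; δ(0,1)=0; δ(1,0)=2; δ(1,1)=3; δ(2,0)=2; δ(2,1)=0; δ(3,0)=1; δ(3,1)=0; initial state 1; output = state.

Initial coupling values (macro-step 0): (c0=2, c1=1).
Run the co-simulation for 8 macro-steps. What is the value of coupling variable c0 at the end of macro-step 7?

macro 1: S0 reads c1=1 → after 1×micro: 4; S1 reads c0=2 → after 1×micro: 2 ⇒ (c0=4, c1=2)
macro 2: S0 reads c1=2 → after 1×micro: 2; S1 reads c0=4 → after 1×micro: 2 ⇒ (c0=2, c1=2)
macro 3: S0 reads c1=2 → after 1×micro: 2; S1 reads c0=2 → after 1×micro: 2 ⇒ (c0=2, c1=2)
macro 4: S0 reads c1=2 → after 1×micro: 2; S1 reads c0=2 → after 1×micro: 2 ⇒ (c0=2, c1=2)
macro 5: S0 reads c1=2 → after 1×micro: 2; S1 reads c0=2 → after 1×micro: 2 ⇒ (c0=2, c1=2)
macro 6: S0 reads c1=2 → after 1×micro: 2; S1 reads c0=2 → after 1×micro: 2 ⇒ (c0=2, c1=2)
macro 7: S0 reads c1=2 → after 1×micro: 2; S1 reads c0=2 → after 1×micro: 2 ⇒ (c0=2, c1=2)
macro 8: S0 reads c1=2 → after 1×micro: 2; S1 reads c0=2 → after 1×micro: 2 ⇒ (c0=2, c1=2)

c0 at macro-step 7 = 2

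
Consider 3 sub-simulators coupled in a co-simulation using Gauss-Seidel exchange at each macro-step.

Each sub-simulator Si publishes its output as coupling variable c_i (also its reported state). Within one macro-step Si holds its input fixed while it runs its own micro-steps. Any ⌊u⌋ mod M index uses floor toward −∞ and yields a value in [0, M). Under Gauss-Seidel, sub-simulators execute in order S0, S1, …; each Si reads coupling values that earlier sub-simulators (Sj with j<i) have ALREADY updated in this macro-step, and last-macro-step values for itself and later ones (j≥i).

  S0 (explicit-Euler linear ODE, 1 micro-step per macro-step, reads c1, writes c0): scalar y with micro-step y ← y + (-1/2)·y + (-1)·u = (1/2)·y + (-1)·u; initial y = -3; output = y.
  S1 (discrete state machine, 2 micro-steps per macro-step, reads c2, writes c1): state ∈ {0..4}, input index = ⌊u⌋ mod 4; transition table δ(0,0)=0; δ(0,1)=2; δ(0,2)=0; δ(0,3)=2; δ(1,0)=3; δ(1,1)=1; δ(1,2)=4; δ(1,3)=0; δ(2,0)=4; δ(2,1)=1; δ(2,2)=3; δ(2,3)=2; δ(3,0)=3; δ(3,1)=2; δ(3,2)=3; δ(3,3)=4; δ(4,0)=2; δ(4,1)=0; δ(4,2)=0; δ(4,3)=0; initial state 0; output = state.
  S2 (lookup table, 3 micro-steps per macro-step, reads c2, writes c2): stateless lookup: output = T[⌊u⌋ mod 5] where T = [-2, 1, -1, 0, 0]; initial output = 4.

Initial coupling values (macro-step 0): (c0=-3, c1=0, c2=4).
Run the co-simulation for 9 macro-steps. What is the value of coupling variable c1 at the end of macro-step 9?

c1 at macro-step 9 = 0

macro 1: S0 reads c1=0 → after 1×micro: -3/2; S1 reads c2=4 → after 2×micro: 0; S2 reads c2=4 → after 3×micro: 0 ⇒ (c0=-3/2, c1=0, c2=0)
macro 2: S0 reads c1=0 → after 1×micro: -3/4; S1 reads c2=0 → after 2×micro: 0; S2 reads c2=0 → after 3×micro: -2 ⇒ (c0=-3/4, c1=0, c2=-2)
macro 3: S0 reads c1=0 → after 1×micro: -3/8; S1 reads c2=-2 → after 2×micro: 0; S2 reads c2=-2 → after 3×micro: 0 ⇒ (c0=-3/8, c1=0, c2=0)
macro 4: S0 reads c1=0 → after 1×micro: -3/16; S1 reads c2=0 → after 2×micro: 0; S2 reads c2=0 → after 3×micro: -2 ⇒ (c0=-3/16, c1=0, c2=-2)
macro 5: S0 reads c1=0 → after 1×micro: -3/32; S1 reads c2=-2 → after 2×micro: 0; S2 reads c2=-2 → after 3×micro: 0 ⇒ (c0=-3/32, c1=0, c2=0)
macro 6: S0 reads c1=0 → after 1×micro: -3/64; S1 reads c2=0 → after 2×micro: 0; S2 reads c2=0 → after 3×micro: -2 ⇒ (c0=-3/64, c1=0, c2=-2)
macro 7: S0 reads c1=0 → after 1×micro: -3/128; S1 reads c2=-2 → after 2×micro: 0; S2 reads c2=-2 → after 3×micro: 0 ⇒ (c0=-3/128, c1=0, c2=0)
macro 8: S0 reads c1=0 → after 1×micro: -3/256; S1 reads c2=0 → after 2×micro: 0; S2 reads c2=0 → after 3×micro: -2 ⇒ (c0=-3/256, c1=0, c2=-2)
macro 9: S0 reads c1=0 → after 1×micro: -3/512; S1 reads c2=-2 → after 2×micro: 0; S2 reads c2=-2 → after 3×micro: 0 ⇒ (c0=-3/512, c1=0, c2=0)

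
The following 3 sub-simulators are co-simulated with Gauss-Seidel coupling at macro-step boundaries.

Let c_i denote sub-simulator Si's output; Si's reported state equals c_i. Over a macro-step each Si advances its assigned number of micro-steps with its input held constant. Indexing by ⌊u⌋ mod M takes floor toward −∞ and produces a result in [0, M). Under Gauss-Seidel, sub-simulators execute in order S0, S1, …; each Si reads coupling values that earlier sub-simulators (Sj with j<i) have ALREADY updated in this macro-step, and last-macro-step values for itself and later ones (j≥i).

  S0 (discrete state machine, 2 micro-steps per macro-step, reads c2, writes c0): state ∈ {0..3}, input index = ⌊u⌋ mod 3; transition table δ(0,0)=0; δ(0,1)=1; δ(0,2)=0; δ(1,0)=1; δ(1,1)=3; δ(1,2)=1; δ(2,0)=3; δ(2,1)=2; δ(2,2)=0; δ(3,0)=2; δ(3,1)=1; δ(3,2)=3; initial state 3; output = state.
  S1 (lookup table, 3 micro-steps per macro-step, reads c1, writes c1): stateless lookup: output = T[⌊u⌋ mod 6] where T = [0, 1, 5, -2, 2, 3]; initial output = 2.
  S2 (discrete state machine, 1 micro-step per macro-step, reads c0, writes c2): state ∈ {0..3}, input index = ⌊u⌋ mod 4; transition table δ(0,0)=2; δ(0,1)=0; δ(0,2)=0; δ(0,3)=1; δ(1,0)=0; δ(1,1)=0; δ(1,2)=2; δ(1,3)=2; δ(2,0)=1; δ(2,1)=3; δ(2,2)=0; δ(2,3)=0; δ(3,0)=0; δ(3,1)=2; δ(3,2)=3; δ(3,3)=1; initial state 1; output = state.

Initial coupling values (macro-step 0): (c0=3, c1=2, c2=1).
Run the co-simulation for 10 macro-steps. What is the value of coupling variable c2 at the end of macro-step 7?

macro 1: S0 reads c2=1 → after 2×micro: 3; S1 reads c1=2 → after 3×micro: 5; S2 reads c0=3 → after 1×micro: 2 ⇒ (c0=3, c1=5, c2=2)
macro 2: S0 reads c2=2 → after 2×micro: 3; S1 reads c1=5 → after 3×micro: 3; S2 reads c0=3 → after 1×micro: 0 ⇒ (c0=3, c1=3, c2=0)
macro 3: S0 reads c2=0 → after 2×micro: 3; S1 reads c1=3 → after 3×micro: -2; S2 reads c0=3 → after 1×micro: 1 ⇒ (c0=3, c1=-2, c2=1)
macro 4: S0 reads c2=1 → after 2×micro: 3; S1 reads c1=-2 → after 3×micro: 2; S2 reads c0=3 → after 1×micro: 2 ⇒ (c0=3, c1=2, c2=2)
macro 5: S0 reads c2=2 → after 2×micro: 3; S1 reads c1=2 → after 3×micro: 5; S2 reads c0=3 → after 1×micro: 0 ⇒ (c0=3, c1=5, c2=0)
macro 6: S0 reads c2=0 → after 2×micro: 3; S1 reads c1=5 → after 3×micro: 3; S2 reads c0=3 → after 1×micro: 1 ⇒ (c0=3, c1=3, c2=1)
macro 7: S0 reads c2=1 → after 2×micro: 3; S1 reads c1=3 → after 3×micro: -2; S2 reads c0=3 → after 1×micro: 2 ⇒ (c0=3, c1=-2, c2=2)
macro 8: S0 reads c2=2 → after 2×micro: 3; S1 reads c1=-2 → after 3×micro: 2; S2 reads c0=3 → after 1×micro: 0 ⇒ (c0=3, c1=2, c2=0)
macro 9: S0 reads c2=0 → after 2×micro: 3; S1 reads c1=2 → after 3×micro: 5; S2 reads c0=3 → after 1×micro: 1 ⇒ (c0=3, c1=5, c2=1)
macro 10: S0 reads c2=1 → after 2×micro: 3; S1 reads c1=5 → after 3×micro: 3; S2 reads c0=3 → after 1×micro: 2 ⇒ (c0=3, c1=3, c2=2)

c2 at macro-step 7 = 2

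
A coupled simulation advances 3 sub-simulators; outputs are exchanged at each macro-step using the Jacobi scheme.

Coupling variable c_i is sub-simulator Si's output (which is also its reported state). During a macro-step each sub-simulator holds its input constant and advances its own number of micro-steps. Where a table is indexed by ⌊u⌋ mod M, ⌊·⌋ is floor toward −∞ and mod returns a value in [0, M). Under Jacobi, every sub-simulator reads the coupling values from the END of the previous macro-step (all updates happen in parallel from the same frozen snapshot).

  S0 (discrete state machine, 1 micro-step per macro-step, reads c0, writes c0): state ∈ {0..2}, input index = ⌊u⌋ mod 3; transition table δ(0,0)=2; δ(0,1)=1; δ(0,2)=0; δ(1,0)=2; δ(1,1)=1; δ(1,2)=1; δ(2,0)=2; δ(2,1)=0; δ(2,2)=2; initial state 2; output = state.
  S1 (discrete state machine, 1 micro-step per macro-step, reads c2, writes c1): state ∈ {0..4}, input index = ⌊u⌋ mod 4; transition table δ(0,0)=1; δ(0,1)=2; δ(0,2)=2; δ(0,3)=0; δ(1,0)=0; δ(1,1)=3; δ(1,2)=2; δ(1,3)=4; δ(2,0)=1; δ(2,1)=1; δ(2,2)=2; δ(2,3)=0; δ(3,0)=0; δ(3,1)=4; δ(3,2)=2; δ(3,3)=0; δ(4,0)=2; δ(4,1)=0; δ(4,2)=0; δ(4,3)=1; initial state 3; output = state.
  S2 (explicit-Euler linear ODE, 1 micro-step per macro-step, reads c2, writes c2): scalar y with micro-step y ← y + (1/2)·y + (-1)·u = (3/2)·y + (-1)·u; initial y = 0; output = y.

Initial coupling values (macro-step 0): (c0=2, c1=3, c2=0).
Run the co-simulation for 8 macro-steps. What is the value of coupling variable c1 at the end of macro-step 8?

macro 1: S0 reads c0=2 → after 1×micro: 2; S1 reads c2=0 → after 1×micro: 0; S2 reads c2=0 → after 1×micro: 0 ⇒ (c0=2, c1=0, c2=0)
macro 2: S0 reads c0=2 → after 1×micro: 2; S1 reads c2=0 → after 1×micro: 1; S2 reads c2=0 → after 1×micro: 0 ⇒ (c0=2, c1=1, c2=0)
macro 3: S0 reads c0=2 → after 1×micro: 2; S1 reads c2=0 → after 1×micro: 0; S2 reads c2=0 → after 1×micro: 0 ⇒ (c0=2, c1=0, c2=0)
macro 4: S0 reads c0=2 → after 1×micro: 2; S1 reads c2=0 → after 1×micro: 1; S2 reads c2=0 → after 1×micro: 0 ⇒ (c0=2, c1=1, c2=0)
macro 5: S0 reads c0=2 → after 1×micro: 2; S1 reads c2=0 → after 1×micro: 0; S2 reads c2=0 → after 1×micro: 0 ⇒ (c0=2, c1=0, c2=0)
macro 6: S0 reads c0=2 → after 1×micro: 2; S1 reads c2=0 → after 1×micro: 1; S2 reads c2=0 → after 1×micro: 0 ⇒ (c0=2, c1=1, c2=0)
macro 7: S0 reads c0=2 → after 1×micro: 2; S1 reads c2=0 → after 1×micro: 0; S2 reads c2=0 → after 1×micro: 0 ⇒ (c0=2, c1=0, c2=0)
macro 8: S0 reads c0=2 → after 1×micro: 2; S1 reads c2=0 → after 1×micro: 1; S2 reads c2=0 → after 1×micro: 0 ⇒ (c0=2, c1=1, c2=0)

c1 at macro-step 8 = 1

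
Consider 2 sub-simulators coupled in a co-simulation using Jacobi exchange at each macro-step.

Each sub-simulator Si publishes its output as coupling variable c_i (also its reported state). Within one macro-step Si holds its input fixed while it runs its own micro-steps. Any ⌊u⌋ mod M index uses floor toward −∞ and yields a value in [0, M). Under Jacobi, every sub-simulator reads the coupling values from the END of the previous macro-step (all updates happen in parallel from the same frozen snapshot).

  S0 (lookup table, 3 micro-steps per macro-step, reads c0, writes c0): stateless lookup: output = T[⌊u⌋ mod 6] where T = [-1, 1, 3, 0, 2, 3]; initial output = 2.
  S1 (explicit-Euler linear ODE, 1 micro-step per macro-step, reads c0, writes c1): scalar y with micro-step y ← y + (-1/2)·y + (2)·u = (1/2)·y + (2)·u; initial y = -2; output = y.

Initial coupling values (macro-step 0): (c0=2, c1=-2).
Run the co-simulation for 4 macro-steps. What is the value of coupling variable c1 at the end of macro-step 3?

c1 at macro-step 3 = 15/4

macro 1: S0 reads c0=2 → after 3×micro: 3; S1 reads c0=2 → after 1×micro: 3 ⇒ (c0=3, c1=3)
macro 2: S0 reads c0=3 → after 3×micro: 0; S1 reads c0=3 → after 1×micro: 15/2 ⇒ (c0=0, c1=15/2)
macro 3: S0 reads c0=0 → after 3×micro: -1; S1 reads c0=0 → after 1×micro: 15/4 ⇒ (c0=-1, c1=15/4)
macro 4: S0 reads c0=-1 → after 3×micro: 3; S1 reads c0=-1 → after 1×micro: -1/8 ⇒ (c0=3, c1=-1/8)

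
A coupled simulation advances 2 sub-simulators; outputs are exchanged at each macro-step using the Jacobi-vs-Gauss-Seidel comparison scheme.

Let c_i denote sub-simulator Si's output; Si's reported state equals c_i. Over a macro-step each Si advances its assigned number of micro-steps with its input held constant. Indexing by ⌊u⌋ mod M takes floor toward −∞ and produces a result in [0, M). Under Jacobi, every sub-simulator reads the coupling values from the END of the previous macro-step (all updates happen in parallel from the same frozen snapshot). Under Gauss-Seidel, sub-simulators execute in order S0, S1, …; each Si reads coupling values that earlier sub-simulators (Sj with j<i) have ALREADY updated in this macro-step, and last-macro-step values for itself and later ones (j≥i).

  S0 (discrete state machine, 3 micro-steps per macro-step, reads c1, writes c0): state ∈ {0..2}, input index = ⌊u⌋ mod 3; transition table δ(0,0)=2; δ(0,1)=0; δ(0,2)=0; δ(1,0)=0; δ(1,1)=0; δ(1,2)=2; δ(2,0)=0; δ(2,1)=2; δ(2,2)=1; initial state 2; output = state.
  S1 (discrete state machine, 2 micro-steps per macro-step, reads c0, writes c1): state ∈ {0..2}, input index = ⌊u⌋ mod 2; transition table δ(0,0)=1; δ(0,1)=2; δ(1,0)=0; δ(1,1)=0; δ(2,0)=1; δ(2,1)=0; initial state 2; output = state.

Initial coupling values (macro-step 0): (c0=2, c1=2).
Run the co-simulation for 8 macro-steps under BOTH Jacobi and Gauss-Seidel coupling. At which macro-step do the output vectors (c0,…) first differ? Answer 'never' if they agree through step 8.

first divergence at macro-step: 1

[Jacobi] macro 1: S0 reads c1=2 → after 3×micro: 1; S1 reads c0=2 → after 2×micro: 0 ⇒ (c0=1, c1=0)
[Jacobi] macro 2: S0 reads c1=0 → after 3×micro: 0; S1 reads c0=1 → after 2×micro: 0 ⇒ (c0=0, c1=0)
[Jacobi] macro 3: S0 reads c1=0 → after 3×micro: 2; S1 reads c0=0 → after 2×micro: 0 ⇒ (c0=2, c1=0)
[Jacobi] macro 4: S0 reads c1=0 → after 3×micro: 0; S1 reads c0=2 → after 2×micro: 0 ⇒ (c0=0, c1=0)
[Jacobi] macro 5: S0 reads c1=0 → after 3×micro: 2; S1 reads c0=0 → after 2×micro: 0 ⇒ (c0=2, c1=0)
[Jacobi] macro 6: S0 reads c1=0 → after 3×micro: 0; S1 reads c0=2 → after 2×micro: 0 ⇒ (c0=0, c1=0)
[Jacobi] macro 7: S0 reads c1=0 → after 3×micro: 2; S1 reads c0=0 → after 2×micro: 0 ⇒ (c0=2, c1=0)
[Jacobi] macro 8: S0 reads c1=0 → after 3×micro: 0; S1 reads c0=2 → after 2×micro: 0 ⇒ (c0=0, c1=0)
[Gauss-Seidel] macro 1: S0 reads c1=2 → after 3×micro: 1; S1 reads c0=1 → after 2×micro: 2 ⇒ (c0=1, c1=2)
[Gauss-Seidel] macro 2: S0 reads c1=2 → after 3×micro: 2; S1 reads c0=2 → after 2×micro: 0 ⇒ (c0=2, c1=0)
[Gauss-Seidel] macro 3: S0 reads c1=0 → after 3×micro: 0; S1 reads c0=0 → after 2×micro: 0 ⇒ (c0=0, c1=0)
[Gauss-Seidel] macro 4: S0 reads c1=0 → after 3×micro: 2; S1 reads c0=2 → after 2×micro: 0 ⇒ (c0=2, c1=0)
[Gauss-Seidel] macro 5: S0 reads c1=0 → after 3×micro: 0; S1 reads c0=0 → after 2×micro: 0 ⇒ (c0=0, c1=0)
[Gauss-Seidel] macro 6: S0 reads c1=0 → after 3×micro: 2; S1 reads c0=2 → after 2×micro: 0 ⇒ (c0=2, c1=0)
[Gauss-Seidel] macro 7: S0 reads c1=0 → after 3×micro: 0; S1 reads c0=0 → after 2×micro: 0 ⇒ (c0=0, c1=0)
[Gauss-Seidel] macro 8: S0 reads c1=0 → after 3×micro: 2; S1 reads c0=2 → after 2×micro: 0 ⇒ (c0=2, c1=0)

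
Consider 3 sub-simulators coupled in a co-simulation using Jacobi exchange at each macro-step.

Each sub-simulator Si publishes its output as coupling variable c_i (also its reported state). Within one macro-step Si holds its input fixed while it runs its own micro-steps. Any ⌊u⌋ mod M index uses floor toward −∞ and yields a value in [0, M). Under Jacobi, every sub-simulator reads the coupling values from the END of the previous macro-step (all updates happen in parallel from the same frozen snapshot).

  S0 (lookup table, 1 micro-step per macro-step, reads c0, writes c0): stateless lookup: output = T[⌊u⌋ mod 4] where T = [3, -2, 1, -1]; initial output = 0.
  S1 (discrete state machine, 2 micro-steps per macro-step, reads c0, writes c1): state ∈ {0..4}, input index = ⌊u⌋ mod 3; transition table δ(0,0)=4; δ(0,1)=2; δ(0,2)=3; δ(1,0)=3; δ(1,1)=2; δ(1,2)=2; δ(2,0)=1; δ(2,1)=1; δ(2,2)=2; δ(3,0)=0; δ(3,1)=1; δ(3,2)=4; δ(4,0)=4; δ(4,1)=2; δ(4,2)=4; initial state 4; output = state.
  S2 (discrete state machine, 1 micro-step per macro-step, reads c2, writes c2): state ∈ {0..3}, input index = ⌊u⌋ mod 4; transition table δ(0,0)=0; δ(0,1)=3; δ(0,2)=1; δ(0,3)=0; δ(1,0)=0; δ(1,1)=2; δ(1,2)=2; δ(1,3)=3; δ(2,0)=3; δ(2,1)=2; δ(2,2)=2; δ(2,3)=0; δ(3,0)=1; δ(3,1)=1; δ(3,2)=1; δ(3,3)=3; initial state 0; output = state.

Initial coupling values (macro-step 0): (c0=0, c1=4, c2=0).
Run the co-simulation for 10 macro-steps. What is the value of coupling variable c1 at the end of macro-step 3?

macro 1: S0 reads c0=0 → after 1×micro: 3; S1 reads c0=0 → after 2×micro: 4; S2 reads c2=0 → after 1×micro: 0 ⇒ (c0=3, c1=4, c2=0)
macro 2: S0 reads c0=3 → after 1×micro: -1; S1 reads c0=3 → after 2×micro: 4; S2 reads c2=0 → after 1×micro: 0 ⇒ (c0=-1, c1=4, c2=0)
macro 3: S0 reads c0=-1 → after 1×micro: -1; S1 reads c0=-1 → after 2×micro: 4; S2 reads c2=0 → after 1×micro: 0 ⇒ (c0=-1, c1=4, c2=0)
macro 4: S0 reads c0=-1 → after 1×micro: -1; S1 reads c0=-1 → after 2×micro: 4; S2 reads c2=0 → after 1×micro: 0 ⇒ (c0=-1, c1=4, c2=0)
macro 5: S0 reads c0=-1 → after 1×micro: -1; S1 reads c0=-1 → after 2×micro: 4; S2 reads c2=0 → after 1×micro: 0 ⇒ (c0=-1, c1=4, c2=0)
macro 6: S0 reads c0=-1 → after 1×micro: -1; S1 reads c0=-1 → after 2×micro: 4; S2 reads c2=0 → after 1×micro: 0 ⇒ (c0=-1, c1=4, c2=0)
macro 7: S0 reads c0=-1 → after 1×micro: -1; S1 reads c0=-1 → after 2×micro: 4; S2 reads c2=0 → after 1×micro: 0 ⇒ (c0=-1, c1=4, c2=0)
macro 8: S0 reads c0=-1 → after 1×micro: -1; S1 reads c0=-1 → after 2×micro: 4; S2 reads c2=0 → after 1×micro: 0 ⇒ (c0=-1, c1=4, c2=0)
macro 9: S0 reads c0=-1 → after 1×micro: -1; S1 reads c0=-1 → after 2×micro: 4; S2 reads c2=0 → after 1×micro: 0 ⇒ (c0=-1, c1=4, c2=0)
macro 10: S0 reads c0=-1 → after 1×micro: -1; S1 reads c0=-1 → after 2×micro: 4; S2 reads c2=0 → after 1×micro: 0 ⇒ (c0=-1, c1=4, c2=0)

c1 at macro-step 3 = 4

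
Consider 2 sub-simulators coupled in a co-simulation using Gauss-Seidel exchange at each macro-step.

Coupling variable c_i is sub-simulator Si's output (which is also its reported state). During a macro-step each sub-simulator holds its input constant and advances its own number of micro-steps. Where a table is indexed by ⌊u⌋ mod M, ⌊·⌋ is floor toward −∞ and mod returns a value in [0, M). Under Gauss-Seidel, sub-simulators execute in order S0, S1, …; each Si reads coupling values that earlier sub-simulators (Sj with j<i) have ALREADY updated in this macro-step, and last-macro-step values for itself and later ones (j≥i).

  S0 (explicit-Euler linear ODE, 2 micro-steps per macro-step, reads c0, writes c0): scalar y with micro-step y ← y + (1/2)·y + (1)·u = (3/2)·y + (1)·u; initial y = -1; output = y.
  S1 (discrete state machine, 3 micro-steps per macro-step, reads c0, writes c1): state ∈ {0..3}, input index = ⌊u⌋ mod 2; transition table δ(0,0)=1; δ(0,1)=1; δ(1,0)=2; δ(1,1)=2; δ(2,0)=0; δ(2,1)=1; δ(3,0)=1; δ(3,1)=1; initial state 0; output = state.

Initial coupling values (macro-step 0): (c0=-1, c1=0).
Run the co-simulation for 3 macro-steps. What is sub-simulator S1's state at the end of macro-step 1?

S1 state at macro-step 1 = 1

macro 1: S0 reads c0=-1 → after 2×micro: -19/4; S1 reads c0=-19/4 → after 3×micro: 1 ⇒ (c0=-19/4, c1=1)
macro 2: S0 reads c0=-19/4 → after 2×micro: -361/16; S1 reads c0=-361/16 → after 3×micro: 2 ⇒ (c0=-361/16, c1=2)
macro 3: S0 reads c0=-361/16 → after 2×micro: -6859/64; S1 reads c0=-6859/64 → after 3×micro: 2 ⇒ (c0=-6859/64, c1=2)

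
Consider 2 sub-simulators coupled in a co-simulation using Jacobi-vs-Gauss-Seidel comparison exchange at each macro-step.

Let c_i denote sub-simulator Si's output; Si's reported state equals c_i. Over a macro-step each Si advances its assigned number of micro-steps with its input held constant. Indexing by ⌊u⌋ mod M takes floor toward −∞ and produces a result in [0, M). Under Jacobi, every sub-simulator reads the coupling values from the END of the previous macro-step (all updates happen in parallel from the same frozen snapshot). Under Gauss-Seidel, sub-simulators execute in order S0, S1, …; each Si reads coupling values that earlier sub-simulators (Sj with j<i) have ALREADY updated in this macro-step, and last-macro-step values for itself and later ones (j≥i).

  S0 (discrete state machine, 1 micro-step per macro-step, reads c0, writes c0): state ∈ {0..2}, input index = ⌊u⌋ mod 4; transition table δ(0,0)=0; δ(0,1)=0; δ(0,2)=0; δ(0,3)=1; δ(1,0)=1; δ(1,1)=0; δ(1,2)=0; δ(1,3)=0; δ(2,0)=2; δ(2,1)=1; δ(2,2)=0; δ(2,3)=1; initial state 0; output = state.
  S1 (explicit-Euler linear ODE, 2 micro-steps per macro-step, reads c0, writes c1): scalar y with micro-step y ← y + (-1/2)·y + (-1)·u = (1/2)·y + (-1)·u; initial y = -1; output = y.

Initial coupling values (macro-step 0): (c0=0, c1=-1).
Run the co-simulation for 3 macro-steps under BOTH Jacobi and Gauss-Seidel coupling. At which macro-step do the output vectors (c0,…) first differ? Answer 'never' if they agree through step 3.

first divergence at macro-step: never

[Jacobi] macro 1: S0 reads c0=0 → after 1×micro: 0; S1 reads c0=0 → after 2×micro: -1/4 ⇒ (c0=0, c1=-1/4)
[Jacobi] macro 2: S0 reads c0=0 → after 1×micro: 0; S1 reads c0=0 → after 2×micro: -1/16 ⇒ (c0=0, c1=-1/16)
[Jacobi] macro 3: S0 reads c0=0 → after 1×micro: 0; S1 reads c0=0 → after 2×micro: -1/64 ⇒ (c0=0, c1=-1/64)
[Gauss-Seidel] macro 1: S0 reads c0=0 → after 1×micro: 0; S1 reads c0=0 → after 2×micro: -1/4 ⇒ (c0=0, c1=-1/4)
[Gauss-Seidel] macro 2: S0 reads c0=0 → after 1×micro: 0; S1 reads c0=0 → after 2×micro: -1/16 ⇒ (c0=0, c1=-1/16)
[Gauss-Seidel] macro 3: S0 reads c0=0 → after 1×micro: 0; S1 reads c0=0 → after 2×micro: -1/64 ⇒ (c0=0, c1=-1/64)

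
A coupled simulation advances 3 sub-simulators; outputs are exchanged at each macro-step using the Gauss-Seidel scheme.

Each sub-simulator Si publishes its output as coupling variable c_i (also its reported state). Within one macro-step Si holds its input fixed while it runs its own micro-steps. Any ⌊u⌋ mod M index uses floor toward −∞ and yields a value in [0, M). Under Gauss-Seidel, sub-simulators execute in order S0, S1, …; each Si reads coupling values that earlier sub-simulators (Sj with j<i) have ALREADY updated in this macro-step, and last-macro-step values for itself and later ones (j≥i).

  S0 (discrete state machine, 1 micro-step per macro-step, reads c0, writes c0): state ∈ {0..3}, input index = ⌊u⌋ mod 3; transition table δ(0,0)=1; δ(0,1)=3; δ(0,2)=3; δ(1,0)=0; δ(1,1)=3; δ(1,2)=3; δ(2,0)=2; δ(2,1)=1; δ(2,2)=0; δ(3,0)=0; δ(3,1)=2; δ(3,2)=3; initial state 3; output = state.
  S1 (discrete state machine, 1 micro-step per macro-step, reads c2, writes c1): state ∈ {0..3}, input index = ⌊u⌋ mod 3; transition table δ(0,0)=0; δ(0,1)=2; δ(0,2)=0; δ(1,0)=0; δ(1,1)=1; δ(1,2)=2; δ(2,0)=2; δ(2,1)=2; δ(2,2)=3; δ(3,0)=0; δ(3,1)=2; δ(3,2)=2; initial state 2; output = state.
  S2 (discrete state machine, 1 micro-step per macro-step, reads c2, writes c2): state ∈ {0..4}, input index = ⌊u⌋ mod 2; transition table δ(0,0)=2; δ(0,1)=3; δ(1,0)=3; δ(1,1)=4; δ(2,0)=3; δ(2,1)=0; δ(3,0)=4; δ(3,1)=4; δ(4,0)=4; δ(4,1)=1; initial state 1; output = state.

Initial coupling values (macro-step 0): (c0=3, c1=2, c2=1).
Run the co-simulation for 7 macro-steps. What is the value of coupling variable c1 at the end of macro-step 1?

c1 at macro-step 1 = 2

macro 1: S0 reads c0=3 → after 1×micro: 0; S1 reads c2=1 → after 1×micro: 2; S2 reads c2=1 → after 1×micro: 4 ⇒ (c0=0, c1=2, c2=4)
macro 2: S0 reads c0=0 → after 1×micro: 1; S1 reads c2=4 → after 1×micro: 2; S2 reads c2=4 → after 1×micro: 4 ⇒ (c0=1, c1=2, c2=4)
macro 3: S0 reads c0=1 → after 1×micro: 3; S1 reads c2=4 → after 1×micro: 2; S2 reads c2=4 → after 1×micro: 4 ⇒ (c0=3, c1=2, c2=4)
macro 4: S0 reads c0=3 → after 1×micro: 0; S1 reads c2=4 → after 1×micro: 2; S2 reads c2=4 → after 1×micro: 4 ⇒ (c0=0, c1=2, c2=4)
macro 5: S0 reads c0=0 → after 1×micro: 1; S1 reads c2=4 → after 1×micro: 2; S2 reads c2=4 → after 1×micro: 4 ⇒ (c0=1, c1=2, c2=4)
macro 6: S0 reads c0=1 → after 1×micro: 3; S1 reads c2=4 → after 1×micro: 2; S2 reads c2=4 → after 1×micro: 4 ⇒ (c0=3, c1=2, c2=4)
macro 7: S0 reads c0=3 → after 1×micro: 0; S1 reads c2=4 → after 1×micro: 2; S2 reads c2=4 → after 1×micro: 4 ⇒ (c0=0, c1=2, c2=4)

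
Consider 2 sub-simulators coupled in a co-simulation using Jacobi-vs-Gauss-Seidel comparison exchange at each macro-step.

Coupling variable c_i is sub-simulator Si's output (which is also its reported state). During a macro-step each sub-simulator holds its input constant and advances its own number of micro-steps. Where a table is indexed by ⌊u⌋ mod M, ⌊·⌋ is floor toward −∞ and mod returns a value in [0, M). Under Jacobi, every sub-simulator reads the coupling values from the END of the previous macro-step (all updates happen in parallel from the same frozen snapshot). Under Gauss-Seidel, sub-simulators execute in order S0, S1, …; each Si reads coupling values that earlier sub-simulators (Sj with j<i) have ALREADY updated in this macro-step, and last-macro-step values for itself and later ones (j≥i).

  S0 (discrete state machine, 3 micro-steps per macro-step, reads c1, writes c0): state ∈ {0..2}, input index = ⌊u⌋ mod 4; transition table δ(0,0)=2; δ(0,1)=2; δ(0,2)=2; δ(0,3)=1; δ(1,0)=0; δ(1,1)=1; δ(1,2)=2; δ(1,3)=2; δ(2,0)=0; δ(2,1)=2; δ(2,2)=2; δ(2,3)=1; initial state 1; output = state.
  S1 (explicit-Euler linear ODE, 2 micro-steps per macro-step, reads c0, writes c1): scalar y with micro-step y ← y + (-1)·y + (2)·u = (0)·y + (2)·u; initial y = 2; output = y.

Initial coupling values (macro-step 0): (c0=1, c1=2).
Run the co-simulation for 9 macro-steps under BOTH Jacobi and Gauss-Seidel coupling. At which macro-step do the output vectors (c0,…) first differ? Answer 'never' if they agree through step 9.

first divergence at macro-step: 1

[Jacobi] macro 1: S0 reads c1=2 → after 3×micro: 2; S1 reads c0=1 → after 2×micro: 2 ⇒ (c0=2, c1=2)
[Jacobi] macro 2: S0 reads c1=2 → after 3×micro: 2; S1 reads c0=2 → after 2×micro: 4 ⇒ (c0=2, c1=4)
[Jacobi] macro 3: S0 reads c1=4 → after 3×micro: 0; S1 reads c0=2 → after 2×micro: 4 ⇒ (c0=0, c1=4)
[Jacobi] macro 4: S0 reads c1=4 → after 3×micro: 2; S1 reads c0=0 → after 2×micro: 0 ⇒ (c0=2, c1=0)
[Jacobi] macro 5: S0 reads c1=0 → after 3×micro: 0; S1 reads c0=2 → after 2×micro: 4 ⇒ (c0=0, c1=4)
[Jacobi] macro 6: S0 reads c1=4 → after 3×micro: 2; S1 reads c0=0 → after 2×micro: 0 ⇒ (c0=2, c1=0)
[Jacobi] macro 7: S0 reads c1=0 → after 3×micro: 0; S1 reads c0=2 → after 2×micro: 4 ⇒ (c0=0, c1=4)
[Jacobi] macro 8: S0 reads c1=4 → after 3×micro: 2; S1 reads c0=0 → after 2×micro: 0 ⇒ (c0=2, c1=0)
[Jacobi] macro 9: S0 reads c1=0 → after 3×micro: 0; S1 reads c0=2 → after 2×micro: 4 ⇒ (c0=0, c1=4)
[Gauss-Seidel] macro 1: S0 reads c1=2 → after 3×micro: 2; S1 reads c0=2 → after 2×micro: 4 ⇒ (c0=2, c1=4)
[Gauss-Seidel] macro 2: S0 reads c1=4 → after 3×micro: 0; S1 reads c0=0 → after 2×micro: 0 ⇒ (c0=0, c1=0)
[Gauss-Seidel] macro 3: S0 reads c1=0 → after 3×micro: 2; S1 reads c0=2 → after 2×micro: 4 ⇒ (c0=2, c1=4)
[Gauss-Seidel] macro 4: S0 reads c1=4 → after 3×micro: 0; S1 reads c0=0 → after 2×micro: 0 ⇒ (c0=0, c1=0)
[Gauss-Seidel] macro 5: S0 reads c1=0 → after 3×micro: 2; S1 reads c0=2 → after 2×micro: 4 ⇒ (c0=2, c1=4)
[Gauss-Seidel] macro 6: S0 reads c1=4 → after 3×micro: 0; S1 reads c0=0 → after 2×micro: 0 ⇒ (c0=0, c1=0)
[Gauss-Seidel] macro 7: S0 reads c1=0 → after 3×micro: 2; S1 reads c0=2 → after 2×micro: 4 ⇒ (c0=2, c1=4)
[Gauss-Seidel] macro 8: S0 reads c1=4 → after 3×micro: 0; S1 reads c0=0 → after 2×micro: 0 ⇒ (c0=0, c1=0)
[Gauss-Seidel] macro 9: S0 reads c1=0 → after 3×micro: 2; S1 reads c0=2 → after 2×micro: 4 ⇒ (c0=2, c1=4)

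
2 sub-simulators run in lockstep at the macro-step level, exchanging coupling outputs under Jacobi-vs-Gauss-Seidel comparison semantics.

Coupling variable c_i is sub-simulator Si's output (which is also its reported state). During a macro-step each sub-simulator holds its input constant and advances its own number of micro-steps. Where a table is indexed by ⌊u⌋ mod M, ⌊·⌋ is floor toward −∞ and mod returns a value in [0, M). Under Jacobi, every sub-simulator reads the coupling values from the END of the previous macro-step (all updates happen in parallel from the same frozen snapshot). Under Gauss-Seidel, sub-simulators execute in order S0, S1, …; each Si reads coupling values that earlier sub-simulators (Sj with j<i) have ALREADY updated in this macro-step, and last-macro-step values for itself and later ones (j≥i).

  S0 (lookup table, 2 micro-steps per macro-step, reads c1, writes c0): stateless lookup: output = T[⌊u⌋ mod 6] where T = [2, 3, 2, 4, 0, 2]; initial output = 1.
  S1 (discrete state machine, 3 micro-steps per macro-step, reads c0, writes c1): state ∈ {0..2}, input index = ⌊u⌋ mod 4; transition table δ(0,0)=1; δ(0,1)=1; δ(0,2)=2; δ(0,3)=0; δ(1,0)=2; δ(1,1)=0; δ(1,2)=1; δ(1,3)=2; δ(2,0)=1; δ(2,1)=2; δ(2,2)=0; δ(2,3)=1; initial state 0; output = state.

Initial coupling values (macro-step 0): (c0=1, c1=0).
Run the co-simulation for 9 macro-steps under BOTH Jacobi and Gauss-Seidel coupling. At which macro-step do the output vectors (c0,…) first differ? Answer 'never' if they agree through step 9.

first divergence at macro-step: 1

[Jacobi] macro 1: S0 reads c1=0 → after 2×micro: 2; S1 reads c0=1 → after 3×micro: 1 ⇒ (c0=2, c1=1)
[Jacobi] macro 2: S0 reads c1=1 → after 2×micro: 3; S1 reads c0=2 → after 3×micro: 1 ⇒ (c0=3, c1=1)
[Jacobi] macro 3: S0 reads c1=1 → after 2×micro: 3; S1 reads c0=3 → after 3×micro: 2 ⇒ (c0=3, c1=2)
[Jacobi] macro 4: S0 reads c1=2 → after 2×micro: 2; S1 reads c0=3 → after 3×micro: 1 ⇒ (c0=2, c1=1)
[Jacobi] macro 5: S0 reads c1=1 → after 2×micro: 3; S1 reads c0=2 → after 3×micro: 1 ⇒ (c0=3, c1=1)
[Jacobi] macro 6: S0 reads c1=1 → after 2×micro: 3; S1 reads c0=3 → after 3×micro: 2 ⇒ (c0=3, c1=2)
[Jacobi] macro 7: S0 reads c1=2 → after 2×micro: 2; S1 reads c0=3 → after 3×micro: 1 ⇒ (c0=2, c1=1)
[Jacobi] macro 8: S0 reads c1=1 → after 2×micro: 3; S1 reads c0=2 → after 3×micro: 1 ⇒ (c0=3, c1=1)
[Jacobi] macro 9: S0 reads c1=1 → after 2×micro: 3; S1 reads c0=3 → after 3×micro: 2 ⇒ (c0=3, c1=2)
[Gauss-Seidel] macro 1: S0 reads c1=0 → after 2×micro: 2; S1 reads c0=2 → after 3×micro: 2 ⇒ (c0=2, c1=2)
[Gauss-Seidel] macro 2: S0 reads c1=2 → after 2×micro: 2; S1 reads c0=2 → after 3×micro: 0 ⇒ (c0=2, c1=0)
[Gauss-Seidel] macro 3: S0 reads c1=0 → after 2×micro: 2; S1 reads c0=2 → after 3×micro: 2 ⇒ (c0=2, c1=2)
[Gauss-Seidel] macro 4: S0 reads c1=2 → after 2×micro: 2; S1 reads c0=2 → after 3×micro: 0 ⇒ (c0=2, c1=0)
[Gauss-Seidel] macro 5: S0 reads c1=0 → after 2×micro: 2; S1 reads c0=2 → after 3×micro: 2 ⇒ (c0=2, c1=2)
[Gauss-Seidel] macro 6: S0 reads c1=2 → after 2×micro: 2; S1 reads c0=2 → after 3×micro: 0 ⇒ (c0=2, c1=0)
[Gauss-Seidel] macro 7: S0 reads c1=0 → after 2×micro: 2; S1 reads c0=2 → after 3×micro: 2 ⇒ (c0=2, c1=2)
[Gauss-Seidel] macro 8: S0 reads c1=2 → after 2×micro: 2; S1 reads c0=2 → after 3×micro: 0 ⇒ (c0=2, c1=0)
[Gauss-Seidel] macro 9: S0 reads c1=0 → after 2×micro: 2; S1 reads c0=2 → after 3×micro: 2 ⇒ (c0=2, c1=2)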